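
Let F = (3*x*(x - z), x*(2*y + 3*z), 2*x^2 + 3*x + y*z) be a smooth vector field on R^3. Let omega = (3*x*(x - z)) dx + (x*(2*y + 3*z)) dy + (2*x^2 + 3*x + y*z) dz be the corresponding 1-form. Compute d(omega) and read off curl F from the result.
d(omega) = (-3*x + z) dy ∧ dz + (-7*x - 3) dz ∧ dx + (2*y + 3*z) dx ∧ dy; curl F = (-3*x + z, -7*x - 3, 2*y + 3*z)

d omega = sum_{i<j} (∂f_j/∂x_i - ∂f_i/∂x_j) dx_i ∧ dx_j. Under the identification (dy ∧ dz, dz ∧ dx, dx ∧ dy) ↔ (e_x, e_y, e_z), the coefficients are exactly the components of curl F. Compute:
  ∂R/∂y - ∂Q/∂z = (z) - (3*x) = -3*x + z
  ∂P/∂z - ∂R/∂x = (-3*x) - (4*x + 3) = -7*x - 3
  ∂Q/∂x - ∂P/∂y = (2*y + 3*z) - (0) = 2*y + 3*z.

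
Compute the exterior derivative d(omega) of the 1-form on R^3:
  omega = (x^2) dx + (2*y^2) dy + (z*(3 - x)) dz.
d(omega) = (-z) dx ∧ dz

For a 1-form omega = sum_i f_i dx_i, the exterior derivative is
  d(omega) = sum_{i < j} (∂f_j/∂x_i - ∂f_i/∂x_j) dx_i ∧ dx_j.
  coefficient of dx ∧ dz: ∂f_3/∂x - ∂f_1/∂z = ∂(z*(3 - x))/∂x - ∂(x^2)/∂z = -z
Assembling: d(omega) = (-z) dx ∧ dz.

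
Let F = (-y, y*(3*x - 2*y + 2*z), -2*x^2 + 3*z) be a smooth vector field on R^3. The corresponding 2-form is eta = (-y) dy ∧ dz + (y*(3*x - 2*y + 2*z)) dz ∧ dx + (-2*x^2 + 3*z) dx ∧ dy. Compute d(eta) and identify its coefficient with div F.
d(eta) = (3*x - 4*y + 2*z + 3) dx ∧ dy ∧ dz; div F = 3*x - 4*y + 2*z + 3

For a 2-form in R^3 of the form above, applying d gives a 3-form with coefficient ∂P/∂x + ∂Q/∂y + ∂R/∂z:
  ∂P/∂x = 0
  ∂Q/∂y = 3*x - 4*y + 2*z
  ∂R/∂z = 3
Sum = 3*x - 4*y + 2*z + 3, which is exactly div F.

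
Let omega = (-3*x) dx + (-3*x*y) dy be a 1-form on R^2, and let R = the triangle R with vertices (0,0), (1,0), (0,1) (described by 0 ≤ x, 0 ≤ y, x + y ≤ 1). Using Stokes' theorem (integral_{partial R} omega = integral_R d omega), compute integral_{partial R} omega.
integral_(partial R) omega = -1/2

Stokes: integral_partial_R omega = integral_R d omega with d omega = (∂Q/∂x - ∂P/∂y) dx ∧ dy.
  ∂Q/∂x = -3*y
  ∂P/∂y = 0
  integrand = ∂Q/∂x - ∂P/∂y = -3*y.
Integrating over R: integral_0^1 integral_0^{1-x} (-3*y) dy dx = -1/2.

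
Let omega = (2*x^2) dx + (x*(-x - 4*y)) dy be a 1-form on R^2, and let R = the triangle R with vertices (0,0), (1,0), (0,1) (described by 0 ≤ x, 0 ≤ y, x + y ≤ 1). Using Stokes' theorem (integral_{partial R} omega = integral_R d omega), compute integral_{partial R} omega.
integral_(partial R) omega = -1

Stokes: integral_partial_R omega = integral_R d omega with d omega = (∂Q/∂x - ∂P/∂y) dx ∧ dy.
  ∂Q/∂x = -2*x - 4*y
  ∂P/∂y = 0
  integrand = ∂Q/∂x - ∂P/∂y = -2*x - 4*y.
Integrating over R: integral_0^1 integral_0^{1-x} (-2*x - 4*y) dy dx = -1.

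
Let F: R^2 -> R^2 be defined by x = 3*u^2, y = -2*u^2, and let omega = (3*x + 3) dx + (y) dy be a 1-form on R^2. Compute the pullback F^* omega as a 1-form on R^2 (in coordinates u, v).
F^* omega = (62*u^3 + 18*u) du

Using F^*(f dg) = (f ∘ F) d(g ∘ F), substitute each coordinate x_i by F_i(u, v) in f_i, and replace dx_i by d F_i = (∂F_i/∂u) du + (∂F_i/∂v) dv.
  For the x component: f_1(F) = 9*u^2 + 3; d F_1 = (6*u) du + (0) dv
  For the y component: f_2(F) = -2*u^2; d F_2 = (-4*u) du + (0) dv
Combining and collecting du, dv coefficients:
  coeff of du: 62*u^3 + 18*u
  coeff of dv: 0
F^* omega = (62*u^3 + 18*u) du.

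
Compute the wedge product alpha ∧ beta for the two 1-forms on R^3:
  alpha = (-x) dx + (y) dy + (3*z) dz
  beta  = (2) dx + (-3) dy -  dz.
alpha ∧ beta = (3*x - 2*y) dx ∧ dy + (x - 6*z) dx ∧ dz + (-y + 9*z) dy ∧ dz

Distribute the wedge, using dx_i ∧ dx_j = -dx_j ∧ dx_i and dx_i ∧ dx_i = 0. For each pair (i, j) with i < j, the coefficient of dx_i ∧ dx_j in alpha ∧ beta is (alpha_i * beta_j - alpha_j * beta_i). Collecting: alpha ∧ beta = (3*x - 2*y) dx ∧ dy + (x - 6*z) dx ∧ dz + (-y + 9*z) dy ∧ dz.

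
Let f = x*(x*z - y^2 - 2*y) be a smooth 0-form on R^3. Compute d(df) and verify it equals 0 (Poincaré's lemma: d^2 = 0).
d(df) = 0

Step 1: df = sum_i (∂f/∂x_i) dx_i = (2*x*z - y^2 - 2*y) dx + (2*x*(-y - 1)) dy + (x^2) dz.
Step 2: Apply d again. Using the 1-form formula, the coefficient of dx ∧ dy in d(df) is ∂^2 f/∂x ∂y - ∂^2 f/∂y ∂x = (-2*y - 2) - (-2*y - 2) = 0 (equality of mixed partials for smooth f).
Similarly for dx ∧ dz and dy ∧ dz — all coefficients vanish. So d(df) = 0.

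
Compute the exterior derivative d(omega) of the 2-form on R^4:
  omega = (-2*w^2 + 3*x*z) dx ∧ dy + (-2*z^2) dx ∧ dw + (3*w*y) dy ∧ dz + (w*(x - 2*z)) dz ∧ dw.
d(omega) = (3*x) dx ∧ dy ∧ dz + (-4*w) dx ∧ dy ∧ dw + (w + 4*z) dx ∧ dz ∧ dw + (3*y) dy ∧ dz ∧ dw

For a 2-form omega = sum_{i<j} g_{ij} dx_i ∧ dx_j, the exterior derivative is
  d(omega) = sum_{i<j} d(g_{ij}) ∧ dx_i ∧ dx_j = sum_{i<j, k} (∂g_{ij}/∂x_k) dx_k ∧ dx_i ∧ dx_j.
Expand each term, using dx_k ∧ dx_i ∧ dx_j = sgn(permutation) dx_{(a)} ∧ dx_{(b)} ∧ dx_{(c)} with (a < b < c) sorted:
  d(-2*w^2 + 3*x*z) includes (∂/∂z)(-2*w^2 + 3*x*z) dz = (3*x) dz, which multiplied by dx ∧ dy gives (3*x) dx ∧ dy ∧ dz
  d(-2*w^2 + 3*x*z) includes (∂/∂w)(-2*w^2 + 3*x*z) dw = (-4*w) dw, which multiplied by dx ∧ dy gives (-4*w) dx ∧ dy ∧ dw
  d(-2*z^2) includes (∂/∂z)(-2*z^2) dz = (-4*z) dz, which multiplied by dx ∧ dw gives (4*z) dx ∧ dz ∧ dw
  d(3*w*y) includes (∂/∂w)(3*w*y) dw = (3*y) dw, which multiplied by dy ∧ dz gives (3*y) dy ∧ dz ∧ dw
  d(w*(x - 2*z)) includes (∂/∂x)(w*(x - 2*z)) dx = (w) dx, which multiplied by dz ∧ dw gives (w) dx ∧ dz ∧ dw
Collecting like 3-forms: d(omega) = (3*x) dx ∧ dy ∧ dz + (-4*w) dx ∧ dy ∧ dw + (w + 4*z) dx ∧ dz ∧ dw + (3*y) dy ∧ dz ∧ dw.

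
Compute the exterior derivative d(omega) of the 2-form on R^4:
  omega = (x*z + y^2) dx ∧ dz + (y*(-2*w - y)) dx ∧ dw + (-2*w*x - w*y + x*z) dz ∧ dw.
d(omega) = (-2*y) dx ∧ dy ∧ dz + (2*w + 2*y) dx ∧ dy ∧ dw + (-2*w + z) dx ∧ dz ∧ dw + (-w) dy ∧ dz ∧ dw

For a 2-form omega = sum_{i<j} g_{ij} dx_i ∧ dx_j, the exterior derivative is
  d(omega) = sum_{i<j} d(g_{ij}) ∧ dx_i ∧ dx_j = sum_{i<j, k} (∂g_{ij}/∂x_k) dx_k ∧ dx_i ∧ dx_j.
Expand each term, using dx_k ∧ dx_i ∧ dx_j = sgn(permutation) dx_{(a)} ∧ dx_{(b)} ∧ dx_{(c)} with (a < b < c) sorted:
  d(x*z + y^2) includes (∂/∂y)(x*z + y^2) dy = (2*y) dy, which multiplied by dx ∧ dz gives (-2*y) dx ∧ dy ∧ dz
  d(y*(-2*w - y)) includes (∂/∂y)(y*(-2*w - y)) dy = (-2*w - 2*y) dy, which multiplied by dx ∧ dw gives (2*w + 2*y) dx ∧ dy ∧ dw
  d(-2*w*x - w*y + x*z) includes (∂/∂x)(-2*w*x - w*y + x*z) dx = (-2*w + z) dx, which multiplied by dz ∧ dw gives (-2*w + z) dx ∧ dz ∧ dw
  d(-2*w*x - w*y + x*z) includes (∂/∂y)(-2*w*x - w*y + x*z) dy = (-w) dy, which multiplied by dz ∧ dw gives (-w) dy ∧ dz ∧ dw
Collecting like 3-forms: d(omega) = (-2*y) dx ∧ dy ∧ dz + (2*w + 2*y) dx ∧ dy ∧ dw + (-2*w + z) dx ∧ dz ∧ dw + (-w) dy ∧ dz ∧ dw.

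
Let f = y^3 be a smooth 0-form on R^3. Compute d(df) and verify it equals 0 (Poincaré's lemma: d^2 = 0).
d(df) = 0

Step 1: df = sum_i (∂f/∂x_i) dx_i = (0) dx + (3*y^2) dy + (0) dz.
Step 2: Apply d again. Using the 1-form formula, the coefficient of dx ∧ dy in d(df) is ∂^2 f/∂x ∂y - ∂^2 f/∂y ∂x = (0) - (0) = 0 (equality of mixed partials for smooth f).
Similarly for dx ∧ dz and dy ∧ dz — all coefficients vanish. So d(df) = 0.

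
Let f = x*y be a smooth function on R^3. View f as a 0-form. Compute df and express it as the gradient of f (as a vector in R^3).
df = (y) dx + (x) dy + (0) dz; grad f = (y, x, 0)

For a 0-form f, d f = (∂f/∂x) dx + (∂f/∂y) dy + (∂f/∂z) dz. The components of the vector representation are exactly the entries of grad f in Cartesian coordinates:
  ∂f/∂x = y
  ∂f/∂y = x
  ∂f/∂z = 0.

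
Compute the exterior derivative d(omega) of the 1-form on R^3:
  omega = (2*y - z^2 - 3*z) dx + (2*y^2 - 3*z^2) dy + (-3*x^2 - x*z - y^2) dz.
d(omega) = (-2) dx ∧ dy + (-6*x + z + 3) dx ∧ dz + (-2*y + 6*z) dy ∧ dz

For a 1-form omega = sum_i f_i dx_i, the exterior derivative is
  d(omega) = sum_{i < j} (∂f_j/∂x_i - ∂f_i/∂x_j) dx_i ∧ dx_j.
  coefficient of dx ∧ dy: ∂f_2/∂x - ∂f_1/∂y = ∂(2*y^2 - 3*z^2)/∂x - ∂(2*y - z^2 - 3*z)/∂y = -2
  coefficient of dx ∧ dz: ∂f_3/∂x - ∂f_1/∂z = ∂(-3*x^2 - x*z - y^2)/∂x - ∂(2*y - z^2 - 3*z)/∂z = -6*x + z + 3
  coefficient of dy ∧ dz: ∂f_3/∂y - ∂f_2/∂z = ∂(-3*x^2 - x*z - y^2)/∂y - ∂(2*y^2 - 3*z^2)/∂z = -2*y + 6*z
Assembling: d(omega) = (-2) dx ∧ dy + (-6*x + z + 3) dx ∧ dz + (-2*y + 6*z) dy ∧ dz.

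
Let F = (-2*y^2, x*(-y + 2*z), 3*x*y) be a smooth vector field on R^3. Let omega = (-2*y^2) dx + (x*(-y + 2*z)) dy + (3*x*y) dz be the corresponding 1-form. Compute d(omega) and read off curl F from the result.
d(omega) = (x) dy ∧ dz + (-3*y) dz ∧ dx + (3*y + 2*z) dx ∧ dy; curl F = (x, -3*y, 3*y + 2*z)

d omega = sum_{i<j} (∂f_j/∂x_i - ∂f_i/∂x_j) dx_i ∧ dx_j. Under the identification (dy ∧ dz, dz ∧ dx, dx ∧ dy) ↔ (e_x, e_y, e_z), the coefficients are exactly the components of curl F. Compute:
  ∂R/∂y - ∂Q/∂z = (3*x) - (2*x) = x
  ∂P/∂z - ∂R/∂x = (0) - (3*y) = -3*y
  ∂Q/∂x - ∂P/∂y = (-y + 2*z) - (-4*y) = 3*y + 2*z.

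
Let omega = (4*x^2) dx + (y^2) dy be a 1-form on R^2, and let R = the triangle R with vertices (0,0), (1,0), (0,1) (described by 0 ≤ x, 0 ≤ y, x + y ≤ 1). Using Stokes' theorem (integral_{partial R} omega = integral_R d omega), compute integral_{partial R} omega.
integral_(partial R) omega = 0

Stokes: integral_partial_R omega = integral_R d omega with d omega = (∂Q/∂x - ∂P/∂y) dx ∧ dy.
  ∂Q/∂x = 0
  ∂P/∂y = 0
  integrand = ∂Q/∂x - ∂P/∂y = 0.
Integrating over R: integral_0^1 integral_0^{1-x} (0) dy dx = 0.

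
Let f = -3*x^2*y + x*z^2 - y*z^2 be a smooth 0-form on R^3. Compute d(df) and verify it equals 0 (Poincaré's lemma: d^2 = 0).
d(df) = 0

Step 1: df = sum_i (∂f/∂x_i) dx_i = (-6*x*y + z^2) dx + (-3*x^2 - z^2) dy + (2*z*(x - y)) dz.
Step 2: Apply d again. Using the 1-form formula, the coefficient of dx ∧ dy in d(df) is ∂^2 f/∂x ∂y - ∂^2 f/∂y ∂x = (-6*x) - (-6*x) = 0 (equality of mixed partials for smooth f).
Similarly for dx ∧ dz and dy ∧ dz — all coefficients vanish. So d(df) = 0.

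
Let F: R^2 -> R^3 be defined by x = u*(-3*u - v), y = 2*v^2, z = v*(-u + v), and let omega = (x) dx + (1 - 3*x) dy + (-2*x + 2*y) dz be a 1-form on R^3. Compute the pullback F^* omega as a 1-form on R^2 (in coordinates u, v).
F^* omega = (18*u^3 + 3*u^2*v - u*v^2 - 4*v^3) du + (-3*u^3 + 47*u^2*v + 12*u*v^2 + 8*v^3 + 4*v) dv

Using F^*(f dg) = (f ∘ F) d(g ∘ F), substitute each coordinate x_i by F_i(u, v) in f_i, and replace dx_i by d F_i = (∂F_i/∂u) du + (∂F_i/∂v) dv.
  For the x component: f_1(F) = u*(-3*u - v); d F_1 = (-6*u - v) du + (-u) dv
  For the y component: f_2(F) = 9*u^2 + 3*u*v + 1; d F_2 = (0) du + (4*v) dv
  For the z component: f_3(F) = 6*u^2 + 2*u*v + 4*v^2; d F_3 = (-v) du + (-u + 2*v) dv
Combining and collecting du, dv coefficients:
  coeff of du: 18*u^3 + 3*u^2*v - u*v^2 - 4*v^3
  coeff of dv: -3*u^3 + 47*u^2*v + 12*u*v^2 + 8*v^3 + 4*v
F^* omega = (18*u^3 + 3*u^2*v - u*v^2 - 4*v^3) du + (-3*u^3 + 47*u^2*v + 12*u*v^2 + 8*v^3 + 4*v) dv.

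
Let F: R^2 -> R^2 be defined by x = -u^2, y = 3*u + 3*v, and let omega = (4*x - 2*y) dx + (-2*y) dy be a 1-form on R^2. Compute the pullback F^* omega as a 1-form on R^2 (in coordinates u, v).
F^* omega = (8*u^3 + 12*u^2 + 12*u*v - 18*u - 18*v) du + (-18*u - 18*v) dv

Using F^*(f dg) = (f ∘ F) d(g ∘ F), substitute each coordinate x_i by F_i(u, v) in f_i, and replace dx_i by d F_i = (∂F_i/∂u) du + (∂F_i/∂v) dv.
  For the x component: f_1(F) = -4*u^2 - 6*u - 6*v; d F_1 = (-2*u) du + (0) dv
  For the y component: f_2(F) = -6*u - 6*v; d F_2 = (3) du + (3) dv
Combining and collecting du, dv coefficients:
  coeff of du: 8*u^3 + 12*u^2 + 12*u*v - 18*u - 18*v
  coeff of dv: -18*u - 18*v
F^* omega = (8*u^3 + 12*u^2 + 12*u*v - 18*u - 18*v) du + (-18*u - 18*v) dv.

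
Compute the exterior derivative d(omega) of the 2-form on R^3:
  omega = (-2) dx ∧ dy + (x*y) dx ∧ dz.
d(omega) = (-x) dx ∧ dy ∧ dz

For a 2-form omega = sum_{i<j} g_{ij} dx_i ∧ dx_j, the exterior derivative is
  d(omega) = sum_{i<j} d(g_{ij}) ∧ dx_i ∧ dx_j = sum_{i<j, k} (∂g_{ij}/∂x_k) dx_k ∧ dx_i ∧ dx_j.
Expand each term, using dx_k ∧ dx_i ∧ dx_j = sgn(permutation) dx_{(a)} ∧ dx_{(b)} ∧ dx_{(c)} with (a < b < c) sorted:
  d(x*y) includes (∂/∂y)(x*y) dy = (x) dy, which multiplied by dx ∧ dz gives (-x) dx ∧ dy ∧ dz
Collecting like 3-forms: d(omega) = (-x) dx ∧ dy ∧ dz.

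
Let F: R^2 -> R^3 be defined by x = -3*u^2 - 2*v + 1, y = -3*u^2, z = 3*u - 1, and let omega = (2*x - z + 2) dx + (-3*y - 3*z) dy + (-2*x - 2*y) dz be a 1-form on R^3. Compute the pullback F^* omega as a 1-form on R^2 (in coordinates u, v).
F^* omega = (-18*u^3 + 108*u^2 + 24*u*v - 48*u + 12*v - 6) du + (12*u^2 + 6*u + 8*v - 10) dv

Using F^*(f dg) = (f ∘ F) d(g ∘ F), substitute each coordinate x_i by F_i(u, v) in f_i, and replace dx_i by d F_i = (∂F_i/∂u) du + (∂F_i/∂v) dv.
  For the x component: f_1(F) = -6*u^2 - 3*u - 4*v + 5; d F_1 = (-6*u) du + (-2) dv
  For the y component: f_2(F) = 9*u^2 - 9*u + 3; d F_2 = (-6*u) du + (0) dv
  For the z component: f_3(F) = 12*u^2 + 4*v - 2; d F_3 = (3) du + (0) dv
Combining and collecting du, dv coefficients:
  coeff of du: -18*u^3 + 108*u^2 + 24*u*v - 48*u + 12*v - 6
  coeff of dv: 12*u^2 + 6*u + 8*v - 10
F^* omega = (-18*u^3 + 108*u^2 + 24*u*v - 48*u + 12*v - 6) du + (12*u^2 + 6*u + 8*v - 10) dv.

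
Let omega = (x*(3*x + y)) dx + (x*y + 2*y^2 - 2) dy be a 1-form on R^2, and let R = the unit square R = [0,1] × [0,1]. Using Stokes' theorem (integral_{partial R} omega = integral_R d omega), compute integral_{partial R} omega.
integral_(partial R) omega = 0

Stokes: integral_partial_R omega = integral_R d omega with d omega = (∂Q/∂x - ∂P/∂y) dx ∧ dy.
  ∂Q/∂x = y
  ∂P/∂y = x
  integrand = ∂Q/∂x - ∂P/∂y = -x + y.
Integrating over R: integral_0^1 integral_0^1 (-x + y) dx dy = 0.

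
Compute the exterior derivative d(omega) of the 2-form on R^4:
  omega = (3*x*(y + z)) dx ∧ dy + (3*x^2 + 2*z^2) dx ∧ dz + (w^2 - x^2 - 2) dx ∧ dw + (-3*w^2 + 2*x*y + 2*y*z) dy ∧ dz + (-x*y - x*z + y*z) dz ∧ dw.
d(omega) = (3*x + 2*y) dx ∧ dy ∧ dz + (-6*w - x + z) dy ∧ dz ∧ dw + (-y - z) dx ∧ dz ∧ dw

For a 2-form omega = sum_{i<j} g_{ij} dx_i ∧ dx_j, the exterior derivative is
  d(omega) = sum_{i<j} d(g_{ij}) ∧ dx_i ∧ dx_j = sum_{i<j, k} (∂g_{ij}/∂x_k) dx_k ∧ dx_i ∧ dx_j.
Expand each term, using dx_k ∧ dx_i ∧ dx_j = sgn(permutation) dx_{(a)} ∧ dx_{(b)} ∧ dx_{(c)} with (a < b < c) sorted:
  d(3*x*(y + z)) includes (∂/∂z)(3*x*(y + z)) dz = (3*x) dz, which multiplied by dx ∧ dy gives (3*x) dx ∧ dy ∧ dz
  d(-3*w^2 + 2*x*y + 2*y*z) includes (∂/∂x)(-3*w^2 + 2*x*y + 2*y*z) dx = (2*y) dx, which multiplied by dy ∧ dz gives (2*y) dx ∧ dy ∧ dz
  d(-3*w^2 + 2*x*y + 2*y*z) includes (∂/∂w)(-3*w^2 + 2*x*y + 2*y*z) dw = (-6*w) dw, which multiplied by dy ∧ dz gives (-6*w) dy ∧ dz ∧ dw
  d(-x*y - x*z + y*z) includes (∂/∂x)(-x*y - x*z + y*z) dx = (-y - z) dx, which multiplied by dz ∧ dw gives (-y - z) dx ∧ dz ∧ dw
  d(-x*y - x*z + y*z) includes (∂/∂y)(-x*y - x*z + y*z) dy = (-x + z) dy, which multiplied by dz ∧ dw gives (-x + z) dy ∧ dz ∧ dw
Collecting like 3-forms: d(omega) = (3*x + 2*y) dx ∧ dy ∧ dz + (-6*w - x + z) dy ∧ dz ∧ dw + (-y - z) dx ∧ dz ∧ dw.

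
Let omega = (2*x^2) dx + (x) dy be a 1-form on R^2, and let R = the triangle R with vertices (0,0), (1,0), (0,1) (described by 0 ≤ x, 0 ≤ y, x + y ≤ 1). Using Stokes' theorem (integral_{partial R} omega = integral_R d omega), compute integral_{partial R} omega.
integral_(partial R) omega = 1/2

Stokes: integral_partial_R omega = integral_R d omega with d omega = (∂Q/∂x - ∂P/∂y) dx ∧ dy.
  ∂Q/∂x = 1
  ∂P/∂y = 0
  integrand = ∂Q/∂x - ∂P/∂y = 1.
Integrating over R: integral_0^1 integral_0^{1-x} (1) dy dx = 1/2.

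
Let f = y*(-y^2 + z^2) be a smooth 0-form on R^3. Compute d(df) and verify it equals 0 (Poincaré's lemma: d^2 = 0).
d(df) = 0

Step 1: df = sum_i (∂f/∂x_i) dx_i = (0) dx + (-3*y^2 + z^2) dy + (2*y*z) dz.
Step 2: Apply d again. Using the 1-form formula, the coefficient of dx ∧ dy in d(df) is ∂^2 f/∂x ∂y - ∂^2 f/∂y ∂x = (0) - (0) = 0 (equality of mixed partials for smooth f).
Similarly for dx ∧ dz and dy ∧ dz — all coefficients vanish. So d(df) = 0.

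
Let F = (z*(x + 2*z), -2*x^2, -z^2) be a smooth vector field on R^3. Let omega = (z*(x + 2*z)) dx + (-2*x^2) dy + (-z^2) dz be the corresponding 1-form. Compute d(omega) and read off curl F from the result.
d(omega) = (0) dy ∧ dz + (x + 4*z) dz ∧ dx + (-4*x) dx ∧ dy; curl F = (0, x + 4*z, -4*x)

d omega = sum_{i<j} (∂f_j/∂x_i - ∂f_i/∂x_j) dx_i ∧ dx_j. Under the identification (dy ∧ dz, dz ∧ dx, dx ∧ dy) ↔ (e_x, e_y, e_z), the coefficients are exactly the components of curl F. Compute:
  ∂R/∂y - ∂Q/∂z = (0) - (0) = 0
  ∂P/∂z - ∂R/∂x = (x + 4*z) - (0) = x + 4*z
  ∂Q/∂x - ∂P/∂y = (-4*x) - (0) = -4*x.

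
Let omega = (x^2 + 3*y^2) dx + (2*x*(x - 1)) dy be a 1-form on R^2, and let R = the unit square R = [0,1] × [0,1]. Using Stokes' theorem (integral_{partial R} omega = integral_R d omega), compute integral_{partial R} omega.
integral_(partial R) omega = -3

Stokes: integral_partial_R omega = integral_R d omega with d omega = (∂Q/∂x - ∂P/∂y) dx ∧ dy.
  ∂Q/∂x = 4*x - 2
  ∂P/∂y = 6*y
  integrand = ∂Q/∂x - ∂P/∂y = 4*x - 6*y - 2.
Integrating over R: integral_0^1 integral_0^1 (4*x - 6*y - 2) dx dy = -3.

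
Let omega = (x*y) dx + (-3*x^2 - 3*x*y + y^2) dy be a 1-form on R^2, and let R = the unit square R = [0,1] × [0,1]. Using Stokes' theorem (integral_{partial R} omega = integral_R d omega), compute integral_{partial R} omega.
integral_(partial R) omega = -5

Stokes: integral_partial_R omega = integral_R d omega with d omega = (∂Q/∂x - ∂P/∂y) dx ∧ dy.
  ∂Q/∂x = -6*x - 3*y
  ∂P/∂y = x
  integrand = ∂Q/∂x - ∂P/∂y = -7*x - 3*y.
Integrating over R: integral_0^1 integral_0^1 (-7*x - 3*y) dx dy = -5.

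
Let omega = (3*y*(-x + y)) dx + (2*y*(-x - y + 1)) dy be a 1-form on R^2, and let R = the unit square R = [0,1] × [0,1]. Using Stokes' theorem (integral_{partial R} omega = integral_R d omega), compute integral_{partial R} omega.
integral_(partial R) omega = -5/2

Stokes: integral_partial_R omega = integral_R d omega with d omega = (∂Q/∂x - ∂P/∂y) dx ∧ dy.
  ∂Q/∂x = -2*y
  ∂P/∂y = -3*x + 6*y
  integrand = ∂Q/∂x - ∂P/∂y = 3*x - 8*y.
Integrating over R: integral_0^1 integral_0^1 (3*x - 8*y) dx dy = -5/2.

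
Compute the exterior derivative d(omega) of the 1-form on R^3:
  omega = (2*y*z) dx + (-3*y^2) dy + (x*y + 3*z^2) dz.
d(omega) = (-2*z) dx ∧ dy + (-y) dx ∧ dz + (x) dy ∧ dz

For a 1-form omega = sum_i f_i dx_i, the exterior derivative is
  d(omega) = sum_{i < j} (∂f_j/∂x_i - ∂f_i/∂x_j) dx_i ∧ dx_j.
  coefficient of dx ∧ dy: ∂f_2/∂x - ∂f_1/∂y = ∂(-3*y^2)/∂x - ∂(2*y*z)/∂y = -2*z
  coefficient of dx ∧ dz: ∂f_3/∂x - ∂f_1/∂z = ∂(x*y + 3*z^2)/∂x - ∂(2*y*z)/∂z = -y
  coefficient of dy ∧ dz: ∂f_3/∂y - ∂f_2/∂z = ∂(x*y + 3*z^2)/∂y - ∂(-3*y^2)/∂z = x
Assembling: d(omega) = (-2*z) dx ∧ dy + (-y) dx ∧ dz + (x) dy ∧ dz.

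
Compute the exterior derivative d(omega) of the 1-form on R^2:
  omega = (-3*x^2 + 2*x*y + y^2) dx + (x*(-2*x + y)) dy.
d(omega) = (-6*x - y) dx ∧ dy

For a 1-form omega = sum_i f_i dx_i, the exterior derivative is
  d(omega) = sum_{i < j} (∂f_j/∂x_i - ∂f_i/∂x_j) dx_i ∧ dx_j.
  coefficient of dx ∧ dy: ∂f_2/∂x - ∂f_1/∂y = ∂(x*(-2*x + y))/∂x - ∂(-3*x^2 + 2*x*y + y^2)/∂y = -6*x - y
Assembling: d(omega) = (-6*x - y) dx ∧ dy.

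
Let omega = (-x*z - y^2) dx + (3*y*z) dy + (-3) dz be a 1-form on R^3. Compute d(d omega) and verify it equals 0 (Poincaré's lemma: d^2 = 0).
d(d omega) = 0

Step 1: d omega = sum_{i<j} (∂f_j/∂x_i - ∂f_i/∂x_j) dx_i ∧ dx_j:
  coeff of dx ∧ dy: 2*y
  coeff of dx ∧ dz: x
  coeff of dy ∧ dz: -3*y
Step 2: Apply d again to each 2-form coefficient. The only possible 3-form in R^3 is dx ∧ dy ∧ dz, with coefficient
  ∂(coeff of dy∧dz)/∂x - ∂(coeff of dx∧dz)/∂y + ∂(coeff of dx∧dy)/∂z
  = ∂/∂x (-3*y) - ∂/∂y (x) + ∂/∂z (2*y).
Each of these terms simplifies to sums of mixed partials that cancel in pairs. The result is 0 (by equality of mixed partials for smooth functions — Schwarz / Clairaut).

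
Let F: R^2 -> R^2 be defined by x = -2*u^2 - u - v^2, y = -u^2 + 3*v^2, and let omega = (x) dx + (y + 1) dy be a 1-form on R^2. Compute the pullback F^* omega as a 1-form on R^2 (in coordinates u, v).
F^* omega = (10*u^3 + 6*u^2 - 2*u*v^2 - u + v^2) du + (2*v*(-u^2 + u + 10*v^2 + 3)) dv

Using F^*(f dg) = (f ∘ F) d(g ∘ F), substitute each coordinate x_i by F_i(u, v) in f_i, and replace dx_i by d F_i = (∂F_i/∂u) du + (∂F_i/∂v) dv.
  For the x component: f_1(F) = -2*u^2 - u - v^2; d F_1 = (-4*u - 1) du + (-2*v) dv
  For the y component: f_2(F) = -u^2 + 3*v^2 + 1; d F_2 = (-2*u) du + (6*v) dv
Combining and collecting du, dv coefficients:
  coeff of du: 10*u^3 + 6*u^2 - 2*u*v^2 - u + v^2
  coeff of dv: 2*v*(-u^2 + u + 10*v^2 + 3)
F^* omega = (10*u^3 + 6*u^2 - 2*u*v^2 - u + v^2) du + (2*v*(-u^2 + u + 10*v^2 + 3)) dv.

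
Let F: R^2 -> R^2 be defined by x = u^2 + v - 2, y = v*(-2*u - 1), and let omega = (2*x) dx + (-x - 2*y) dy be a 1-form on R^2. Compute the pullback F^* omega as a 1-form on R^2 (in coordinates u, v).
F^* omega = (4*u^3 + 2*u^2*v - 8*u*v^2 + 4*u*v - 8*u - 2*v^2 - 4*v) du + (2*u^3 - 8*u^2*v + 3*u^2 - 6*u*v - 4*u + v - 6) dv

Using F^*(f dg) = (f ∘ F) d(g ∘ F), substitute each coordinate x_i by F_i(u, v) in f_i, and replace dx_i by d F_i = (∂F_i/∂u) du + (∂F_i/∂v) dv.
  For the x component: f_1(F) = 2*u^2 + 2*v - 4; d F_1 = (2*u) du + (1) dv
  For the y component: f_2(F) = -u^2 + 4*u*v + v + 2; d F_2 = (-2*v) du + (-2*u - 1) dv
Combining and collecting du, dv coefficients:
  coeff of du: 4*u^3 + 2*u^2*v - 8*u*v^2 + 4*u*v - 8*u - 2*v^2 - 4*v
  coeff of dv: 2*u^3 - 8*u^2*v + 3*u^2 - 6*u*v - 4*u + v - 6
F^* omega = (4*u^3 + 2*u^2*v - 8*u*v^2 + 4*u*v - 8*u - 2*v^2 - 4*v) du + (2*u^3 - 8*u^2*v + 3*u^2 - 6*u*v - 4*u + v - 6) dv.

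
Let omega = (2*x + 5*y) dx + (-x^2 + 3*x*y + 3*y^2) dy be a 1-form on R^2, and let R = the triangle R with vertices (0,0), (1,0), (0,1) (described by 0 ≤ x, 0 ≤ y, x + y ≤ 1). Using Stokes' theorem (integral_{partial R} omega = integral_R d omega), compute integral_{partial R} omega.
integral_(partial R) omega = -7/3

Stokes: integral_partial_R omega = integral_R d omega with d omega = (∂Q/∂x - ∂P/∂y) dx ∧ dy.
  ∂Q/∂x = -2*x + 3*y
  ∂P/∂y = 5
  integrand = ∂Q/∂x - ∂P/∂y = -2*x + 3*y - 5.
Integrating over R: integral_0^1 integral_0^{1-x} (-2*x + 3*y - 5) dy dx = -7/3.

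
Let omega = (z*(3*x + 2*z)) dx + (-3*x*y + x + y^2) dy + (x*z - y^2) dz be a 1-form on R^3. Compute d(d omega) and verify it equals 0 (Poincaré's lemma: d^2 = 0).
d(d omega) = 0

Step 1: d omega = sum_{i<j} (∂f_j/∂x_i - ∂f_i/∂x_j) dx_i ∧ dx_j:
  coeff of dx ∧ dy: 1 - 3*y
  coeff of dx ∧ dz: -3*x - 3*z
  coeff of dy ∧ dz: -2*y
Step 2: Apply d again to each 2-form coefficient. The only possible 3-form in R^3 is dx ∧ dy ∧ dz, with coefficient
  ∂(coeff of dy∧dz)/∂x - ∂(coeff of dx∧dz)/∂y + ∂(coeff of dx∧dy)/∂z
  = ∂/∂x (-2*y) - ∂/∂y (-3*x - 3*z) + ∂/∂z (1 - 3*y).
Each of these terms simplifies to sums of mixed partials that cancel in pairs. The result is 0 (by equality of mixed partials for smooth functions — Schwarz / Clairaut).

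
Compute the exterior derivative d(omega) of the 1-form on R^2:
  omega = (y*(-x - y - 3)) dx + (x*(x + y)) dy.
d(omega) = (3*x + 3*y + 3) dx ∧ dy

For a 1-form omega = sum_i f_i dx_i, the exterior derivative is
  d(omega) = sum_{i < j} (∂f_j/∂x_i - ∂f_i/∂x_j) dx_i ∧ dx_j.
  coefficient of dx ∧ dy: ∂f_2/∂x - ∂f_1/∂y = ∂(x*(x + y))/∂x - ∂(y*(-x - y - 3))/∂y = 3*x + 3*y + 3
Assembling: d(omega) = (3*x + 3*y + 3) dx ∧ dy.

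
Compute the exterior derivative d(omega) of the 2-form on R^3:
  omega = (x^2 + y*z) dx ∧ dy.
d(omega) = (y) dx ∧ dy ∧ dz

For a 2-form omega = sum_{i<j} g_{ij} dx_i ∧ dx_j, the exterior derivative is
  d(omega) = sum_{i<j} d(g_{ij}) ∧ dx_i ∧ dx_j = sum_{i<j, k} (∂g_{ij}/∂x_k) dx_k ∧ dx_i ∧ dx_j.
Expand each term, using dx_k ∧ dx_i ∧ dx_j = sgn(permutation) dx_{(a)} ∧ dx_{(b)} ∧ dx_{(c)} with (a < b < c) sorted:
  d(x^2 + y*z) includes (∂/∂z)(x^2 + y*z) dz = (y) dz, which multiplied by dx ∧ dy gives (y) dx ∧ dy ∧ dz
Collecting like 3-forms: d(omega) = (y) dx ∧ dy ∧ dz.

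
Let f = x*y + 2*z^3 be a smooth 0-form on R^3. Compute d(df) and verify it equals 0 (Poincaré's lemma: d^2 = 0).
d(df) = 0

Step 1: df = sum_i (∂f/∂x_i) dx_i = (y) dx + (x) dy + (6*z^2) dz.
Step 2: Apply d again. Using the 1-form formula, the coefficient of dx ∧ dy in d(df) is ∂^2 f/∂x ∂y - ∂^2 f/∂y ∂x = (1) - (1) = 0 (equality of mixed partials for smooth f).
Similarly for dx ∧ dz and dy ∧ dz — all coefficients vanish. So d(df) = 0.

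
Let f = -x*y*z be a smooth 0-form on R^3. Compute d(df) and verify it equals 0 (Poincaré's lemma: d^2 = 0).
d(df) = 0

Step 1: df = sum_i (∂f/∂x_i) dx_i = (-y*z) dx + (-x*z) dy + (-x*y) dz.
Step 2: Apply d again. Using the 1-form formula, the coefficient of dx ∧ dy in d(df) is ∂^2 f/∂x ∂y - ∂^2 f/∂y ∂x = (-z) - (-z) = 0 (equality of mixed partials for smooth f).
Similarly for dx ∧ dz and dy ∧ dz — all coefficients vanish. So d(df) = 0.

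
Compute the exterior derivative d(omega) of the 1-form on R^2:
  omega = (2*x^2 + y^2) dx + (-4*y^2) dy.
d(omega) = (-2*y) dx ∧ dy

For a 1-form omega = sum_i f_i dx_i, the exterior derivative is
  d(omega) = sum_{i < j} (∂f_j/∂x_i - ∂f_i/∂x_j) dx_i ∧ dx_j.
  coefficient of dx ∧ dy: ∂f_2/∂x - ∂f_1/∂y = ∂(-4*y^2)/∂x - ∂(2*x^2 + y^2)/∂y = -2*y
Assembling: d(omega) = (-2*y) dx ∧ dy.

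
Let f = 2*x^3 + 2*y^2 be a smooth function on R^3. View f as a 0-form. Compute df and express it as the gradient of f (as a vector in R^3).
df = (6*x^2) dx + (4*y) dy + (0) dz; grad f = (6*x^2, 4*y, 0)

For a 0-form f, d f = (∂f/∂x) dx + (∂f/∂y) dy + (∂f/∂z) dz. The components of the vector representation are exactly the entries of grad f in Cartesian coordinates:
  ∂f/∂x = 6*x^2
  ∂f/∂y = 4*y
  ∂f/∂z = 0.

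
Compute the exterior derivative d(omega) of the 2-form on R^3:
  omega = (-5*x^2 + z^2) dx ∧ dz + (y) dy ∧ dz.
d(omega) = 0

For a 2-form omega = sum_{i<j} g_{ij} dx_i ∧ dx_j, the exterior derivative is
  d(omega) = sum_{i<j} d(g_{ij}) ∧ dx_i ∧ dx_j = sum_{i<j, k} (∂g_{ij}/∂x_k) dx_k ∧ dx_i ∧ dx_j.
Expand each term, using dx_k ∧ dx_i ∧ dx_j = sgn(permutation) dx_{(a)} ∧ dx_{(b)} ∧ dx_{(c)} with (a < b < c) sorted:

Collecting like 3-forms: d(omega) = 0.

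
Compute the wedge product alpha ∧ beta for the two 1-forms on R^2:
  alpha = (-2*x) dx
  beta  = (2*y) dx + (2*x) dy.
alpha ∧ beta = (-4*x^2) dx ∧ dy

Distribute the wedge, using dx_i ∧ dx_j = -dx_j ∧ dx_i and dx_i ∧ dx_i = 0. For each pair (i, j) with i < j, the coefficient of dx_i ∧ dx_j in alpha ∧ beta is (alpha_i * beta_j - alpha_j * beta_i). Collecting: alpha ∧ beta = (-4*x^2) dx ∧ dy.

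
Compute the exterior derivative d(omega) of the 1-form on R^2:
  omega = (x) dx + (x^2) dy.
d(omega) = (2*x) dx ∧ dy

For a 1-form omega = sum_i f_i dx_i, the exterior derivative is
  d(omega) = sum_{i < j} (∂f_j/∂x_i - ∂f_i/∂x_j) dx_i ∧ dx_j.
  coefficient of dx ∧ dy: ∂f_2/∂x - ∂f_1/∂y = ∂(x^2)/∂x - ∂(x)/∂y = 2*x
Assembling: d(omega) = (2*x) dx ∧ dy.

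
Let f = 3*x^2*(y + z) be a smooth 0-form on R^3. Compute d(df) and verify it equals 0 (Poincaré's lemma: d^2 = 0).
d(df) = 0

Step 1: df = sum_i (∂f/∂x_i) dx_i = (6*x*(y + z)) dx + (3*x^2) dy + (3*x^2) dz.
Step 2: Apply d again. Using the 1-form formula, the coefficient of dx ∧ dy in d(df) is ∂^2 f/∂x ∂y - ∂^2 f/∂y ∂x = (6*x) - (6*x) = 0 (equality of mixed partials for smooth f).
Similarly for dx ∧ dz and dy ∧ dz — all coefficients vanish. So d(df) = 0.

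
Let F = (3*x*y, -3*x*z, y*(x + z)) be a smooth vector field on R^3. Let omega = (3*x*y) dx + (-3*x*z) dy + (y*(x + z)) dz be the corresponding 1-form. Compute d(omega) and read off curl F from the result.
d(omega) = (4*x + z) dy ∧ dz + (-y) dz ∧ dx + (-3*x - 3*z) dx ∧ dy; curl F = (4*x + z, -y, -3*x - 3*z)

d omega = sum_{i<j} (∂f_j/∂x_i - ∂f_i/∂x_j) dx_i ∧ dx_j. Under the identification (dy ∧ dz, dz ∧ dx, dx ∧ dy) ↔ (e_x, e_y, e_z), the coefficients are exactly the components of curl F. Compute:
  ∂R/∂y - ∂Q/∂z = (x + z) - (-3*x) = 4*x + z
  ∂P/∂z - ∂R/∂x = (0) - (y) = -y
  ∂Q/∂x - ∂P/∂y = (-3*z) - (3*x) = -3*x - 3*z.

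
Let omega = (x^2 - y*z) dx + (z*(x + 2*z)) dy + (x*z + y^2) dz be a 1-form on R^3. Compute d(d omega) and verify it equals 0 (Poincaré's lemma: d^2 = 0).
d(d omega) = 0

Step 1: d omega = sum_{i<j} (∂f_j/∂x_i - ∂f_i/∂x_j) dx_i ∧ dx_j:
  coeff of dx ∧ dy: 2*z
  coeff of dx ∧ dz: y + z
  coeff of dy ∧ dz: -x + 2*y - 4*z
Step 2: Apply d again to each 2-form coefficient. The only possible 3-form in R^3 is dx ∧ dy ∧ dz, with coefficient
  ∂(coeff of dy∧dz)/∂x - ∂(coeff of dx∧dz)/∂y + ∂(coeff of dx∧dy)/∂z
  = ∂/∂x (-x + 2*y - 4*z) - ∂/∂y (y + z) + ∂/∂z (2*z).
Each of these terms simplifies to sums of mixed partials that cancel in pairs. The result is 0 (by equality of mixed partials for smooth functions — Schwarz / Clairaut).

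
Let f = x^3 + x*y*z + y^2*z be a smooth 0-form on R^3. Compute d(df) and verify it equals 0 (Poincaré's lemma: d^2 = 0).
d(df) = 0

Step 1: df = sum_i (∂f/∂x_i) dx_i = (3*x^2 + y*z) dx + (z*(x + 2*y)) dy + (y*(x + y)) dz.
Step 2: Apply d again. Using the 1-form formula, the coefficient of dx ∧ dy in d(df) is ∂^2 f/∂x ∂y - ∂^2 f/∂y ∂x = (z) - (z) = 0 (equality of mixed partials for smooth f).
Similarly for dx ∧ dz and dy ∧ dz — all coefficients vanish. So d(df) = 0.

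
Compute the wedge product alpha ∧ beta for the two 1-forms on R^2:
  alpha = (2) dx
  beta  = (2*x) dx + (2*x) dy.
alpha ∧ beta = (4*x) dx ∧ dy

Distribute the wedge, using dx_i ∧ dx_j = -dx_j ∧ dx_i and dx_i ∧ dx_i = 0. For each pair (i, j) with i < j, the coefficient of dx_i ∧ dx_j in alpha ∧ beta is (alpha_i * beta_j - alpha_j * beta_i). Collecting: alpha ∧ beta = (4*x) dx ∧ dy.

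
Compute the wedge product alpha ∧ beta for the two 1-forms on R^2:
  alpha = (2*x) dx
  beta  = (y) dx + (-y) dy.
alpha ∧ beta = (-2*x*y) dx ∧ dy

Distribute the wedge, using dx_i ∧ dx_j = -dx_j ∧ dx_i and dx_i ∧ dx_i = 0. For each pair (i, j) with i < j, the coefficient of dx_i ∧ dx_j in alpha ∧ beta is (alpha_i * beta_j - alpha_j * beta_i). Collecting: alpha ∧ beta = (-2*x*y) dx ∧ dy.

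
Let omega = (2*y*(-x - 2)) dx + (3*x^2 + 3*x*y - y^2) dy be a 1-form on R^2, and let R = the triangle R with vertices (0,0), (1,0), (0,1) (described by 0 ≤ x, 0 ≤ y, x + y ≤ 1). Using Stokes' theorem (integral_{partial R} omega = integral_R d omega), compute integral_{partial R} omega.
integral_(partial R) omega = 23/6

Stokes: integral_partial_R omega = integral_R d omega with d omega = (∂Q/∂x - ∂P/∂y) dx ∧ dy.
  ∂Q/∂x = 6*x + 3*y
  ∂P/∂y = -2*x - 4
  integrand = ∂Q/∂x - ∂P/∂y = 8*x + 3*y + 4.
Integrating over R: integral_0^1 integral_0^{1-x} (8*x + 3*y + 4) dy dx = 23/6.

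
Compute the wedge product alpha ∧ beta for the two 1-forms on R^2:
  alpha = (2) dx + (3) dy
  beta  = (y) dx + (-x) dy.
alpha ∧ beta = (-2*x - 3*y) dx ∧ dy

Distribute the wedge, using dx_i ∧ dx_j = -dx_j ∧ dx_i and dx_i ∧ dx_i = 0. For each pair (i, j) with i < j, the coefficient of dx_i ∧ dx_j in alpha ∧ beta is (alpha_i * beta_j - alpha_j * beta_i). Collecting: alpha ∧ beta = (-2*x - 3*y) dx ∧ dy.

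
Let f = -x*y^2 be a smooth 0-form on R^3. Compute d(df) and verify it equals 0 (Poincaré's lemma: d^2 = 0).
d(df) = 0

Step 1: df = sum_i (∂f/∂x_i) dx_i = (-y^2) dx + (-2*x*y) dy + (0) dz.
Step 2: Apply d again. Using the 1-form formula, the coefficient of dx ∧ dy in d(df) is ∂^2 f/∂x ∂y - ∂^2 f/∂y ∂x = (-2*y) - (-2*y) = 0 (equality of mixed partials for smooth f).
Similarly for dx ∧ dz and dy ∧ dz — all coefficients vanish. So d(df) = 0.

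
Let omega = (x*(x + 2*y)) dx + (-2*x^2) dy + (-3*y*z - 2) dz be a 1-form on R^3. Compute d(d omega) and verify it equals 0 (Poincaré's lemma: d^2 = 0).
d(d omega) = 0

Step 1: d omega = sum_{i<j} (∂f_j/∂x_i - ∂f_i/∂x_j) dx_i ∧ dx_j:
  coeff of dx ∧ dy: -6*x
  coeff of dx ∧ dz: 0
  coeff of dy ∧ dz: -3*z
Step 2: Apply d again to each 2-form coefficient. The only possible 3-form in R^3 is dx ∧ dy ∧ dz, with coefficient
  ∂(coeff of dy∧dz)/∂x - ∂(coeff of dx∧dz)/∂y + ∂(coeff of dx∧dy)/∂z
  = ∂/∂x (-3*z) - ∂/∂y (0) + ∂/∂z (-6*x).
Each of these terms simplifies to sums of mixed partials that cancel in pairs. The result is 0 (by equality of mixed partials for smooth functions — Schwarz / Clairaut).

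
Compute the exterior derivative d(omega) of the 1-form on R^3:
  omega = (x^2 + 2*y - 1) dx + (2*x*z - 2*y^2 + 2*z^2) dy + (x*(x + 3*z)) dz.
d(omega) = (2*z - 2) dx ∧ dy + (2*x + 3*z) dx ∧ dz + (-2*x - 4*z) dy ∧ dz

For a 1-form omega = sum_i f_i dx_i, the exterior derivative is
  d(omega) = sum_{i < j} (∂f_j/∂x_i - ∂f_i/∂x_j) dx_i ∧ dx_j.
  coefficient of dx ∧ dy: ∂f_2/∂x - ∂f_1/∂y = ∂(2*x*z - 2*y^2 + 2*z^2)/∂x - ∂(x^2 + 2*y - 1)/∂y = 2*z - 2
  coefficient of dx ∧ dz: ∂f_3/∂x - ∂f_1/∂z = ∂(x*(x + 3*z))/∂x - ∂(x^2 + 2*y - 1)/∂z = 2*x + 3*z
  coefficient of dy ∧ dz: ∂f_3/∂y - ∂f_2/∂z = ∂(x*(x + 3*z))/∂y - ∂(2*x*z - 2*y^2 + 2*z^2)/∂z = -2*x - 4*z
Assembling: d(omega) = (2*z - 2) dx ∧ dy + (2*x + 3*z) dx ∧ dz + (-2*x - 4*z) dy ∧ dz.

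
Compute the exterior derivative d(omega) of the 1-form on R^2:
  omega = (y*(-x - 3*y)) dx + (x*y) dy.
d(omega) = (x + 7*y) dx ∧ dy

For a 1-form omega = sum_i f_i dx_i, the exterior derivative is
  d(omega) = sum_{i < j} (∂f_j/∂x_i - ∂f_i/∂x_j) dx_i ∧ dx_j.
  coefficient of dx ∧ dy: ∂f_2/∂x - ∂f_1/∂y = ∂(x*y)/∂x - ∂(y*(-x - 3*y))/∂y = x + 7*y
Assembling: d(omega) = (x + 7*y) dx ∧ dy.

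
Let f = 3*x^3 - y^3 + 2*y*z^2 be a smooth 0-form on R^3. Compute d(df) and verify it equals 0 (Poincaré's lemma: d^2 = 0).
d(df) = 0

Step 1: df = sum_i (∂f/∂x_i) dx_i = (9*x^2) dx + (-3*y^2 + 2*z^2) dy + (4*y*z) dz.
Step 2: Apply d again. Using the 1-form formula, the coefficient of dx ∧ dy in d(df) is ∂^2 f/∂x ∂y - ∂^2 f/∂y ∂x = (0) - (0) = 0 (equality of mixed partials for smooth f).
Similarly for dx ∧ dz and dy ∧ dz — all coefficients vanish. So d(df) = 0.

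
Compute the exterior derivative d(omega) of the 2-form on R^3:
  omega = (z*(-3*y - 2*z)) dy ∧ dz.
d(omega) = 0

For a 2-form omega = sum_{i<j} g_{ij} dx_i ∧ dx_j, the exterior derivative is
  d(omega) = sum_{i<j} d(g_{ij}) ∧ dx_i ∧ dx_j = sum_{i<j, k} (∂g_{ij}/∂x_k) dx_k ∧ dx_i ∧ dx_j.
Expand each term, using dx_k ∧ dx_i ∧ dx_j = sgn(permutation) dx_{(a)} ∧ dx_{(b)} ∧ dx_{(c)} with (a < b < c) sorted:

Collecting like 3-forms: d(omega) = 0.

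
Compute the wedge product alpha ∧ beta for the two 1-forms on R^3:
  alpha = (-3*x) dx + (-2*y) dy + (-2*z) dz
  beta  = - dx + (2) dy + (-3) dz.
alpha ∧ beta = (-6*x - 2*y) dx ∧ dy + (9*x - 2*z) dx ∧ dz + (6*y + 4*z) dy ∧ dz

Distribute the wedge, using dx_i ∧ dx_j = -dx_j ∧ dx_i and dx_i ∧ dx_i = 0. For each pair (i, j) with i < j, the coefficient of dx_i ∧ dx_j in alpha ∧ beta is (alpha_i * beta_j - alpha_j * beta_i). Collecting: alpha ∧ beta = (-6*x - 2*y) dx ∧ dy + (9*x - 2*z) dx ∧ dz + (6*y + 4*z) dy ∧ dz.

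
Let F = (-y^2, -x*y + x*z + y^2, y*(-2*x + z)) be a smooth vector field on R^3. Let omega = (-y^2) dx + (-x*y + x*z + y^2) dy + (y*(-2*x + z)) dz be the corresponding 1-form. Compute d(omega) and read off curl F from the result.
d(omega) = (-3*x + z) dy ∧ dz + (2*y) dz ∧ dx + (y + z) dx ∧ dy; curl F = (-3*x + z, 2*y, y + z)

d omega = sum_{i<j} (∂f_j/∂x_i - ∂f_i/∂x_j) dx_i ∧ dx_j. Under the identification (dy ∧ dz, dz ∧ dx, dx ∧ dy) ↔ (e_x, e_y, e_z), the coefficients are exactly the components of curl F. Compute:
  ∂R/∂y - ∂Q/∂z = (-2*x + z) - (x) = -3*x + z
  ∂P/∂z - ∂R/∂x = (0) - (-2*y) = 2*y
  ∂Q/∂x - ∂P/∂y = (-y + z) - (-2*y) = y + z.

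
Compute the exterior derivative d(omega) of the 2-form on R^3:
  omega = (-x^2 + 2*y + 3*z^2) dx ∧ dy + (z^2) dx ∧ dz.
d(omega) = (6*z) dx ∧ dy ∧ dz

For a 2-form omega = sum_{i<j} g_{ij} dx_i ∧ dx_j, the exterior derivative is
  d(omega) = sum_{i<j} d(g_{ij}) ∧ dx_i ∧ dx_j = sum_{i<j, k} (∂g_{ij}/∂x_k) dx_k ∧ dx_i ∧ dx_j.
Expand each term, using dx_k ∧ dx_i ∧ dx_j = sgn(permutation) dx_{(a)} ∧ dx_{(b)} ∧ dx_{(c)} with (a < b < c) sorted:
  d(-x^2 + 2*y + 3*z^2) includes (∂/∂z)(-x^2 + 2*y + 3*z^2) dz = (6*z) dz, which multiplied by dx ∧ dy gives (6*z) dx ∧ dy ∧ dz
Collecting like 3-forms: d(omega) = (6*z) dx ∧ dy ∧ dz.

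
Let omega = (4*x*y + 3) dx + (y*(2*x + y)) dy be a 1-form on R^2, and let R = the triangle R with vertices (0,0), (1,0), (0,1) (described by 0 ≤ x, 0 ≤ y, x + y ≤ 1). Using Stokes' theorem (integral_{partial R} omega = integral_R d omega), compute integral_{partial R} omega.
integral_(partial R) omega = -1/3

Stokes: integral_partial_R omega = integral_R d omega with d omega = (∂Q/∂x - ∂P/∂y) dx ∧ dy.
  ∂Q/∂x = 2*y
  ∂P/∂y = 4*x
  integrand = ∂Q/∂x - ∂P/∂y = -4*x + 2*y.
Integrating over R: integral_0^1 integral_0^{1-x} (-4*x + 2*y) dy dx = -1/3.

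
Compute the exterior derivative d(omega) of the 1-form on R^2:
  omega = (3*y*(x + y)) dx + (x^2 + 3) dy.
d(omega) = (-x - 6*y) dx ∧ dy

For a 1-form omega = sum_i f_i dx_i, the exterior derivative is
  d(omega) = sum_{i < j} (∂f_j/∂x_i - ∂f_i/∂x_j) dx_i ∧ dx_j.
  coefficient of dx ∧ dy: ∂f_2/∂x - ∂f_1/∂y = ∂(x^2 + 3)/∂x - ∂(3*y*(x + y))/∂y = -x - 6*y
Assembling: d(omega) = (-x - 6*y) dx ∧ dy.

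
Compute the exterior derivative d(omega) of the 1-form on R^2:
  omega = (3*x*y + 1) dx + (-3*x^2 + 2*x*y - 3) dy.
d(omega) = (-9*x + 2*y) dx ∧ dy

For a 1-form omega = sum_i f_i dx_i, the exterior derivative is
  d(omega) = sum_{i < j} (∂f_j/∂x_i - ∂f_i/∂x_j) dx_i ∧ dx_j.
  coefficient of dx ∧ dy: ∂f_2/∂x - ∂f_1/∂y = ∂(-3*x^2 + 2*x*y - 3)/∂x - ∂(3*x*y + 1)/∂y = -9*x + 2*y
Assembling: d(omega) = (-9*x + 2*y) dx ∧ dy.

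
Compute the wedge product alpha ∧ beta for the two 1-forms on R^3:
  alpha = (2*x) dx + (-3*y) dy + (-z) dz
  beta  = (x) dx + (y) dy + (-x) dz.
alpha ∧ beta = (5*x*y) dx ∧ dy + (x*(-2*x + z)) dx ∧ dz + (y*(3*x + z)) dy ∧ dz

Distribute the wedge, using dx_i ∧ dx_j = -dx_j ∧ dx_i and dx_i ∧ dx_i = 0. For each pair (i, j) with i < j, the coefficient of dx_i ∧ dx_j in alpha ∧ beta is (alpha_i * beta_j - alpha_j * beta_i). Collecting: alpha ∧ beta = (5*x*y) dx ∧ dy + (x*(-2*x + z)) dx ∧ dz + (y*(3*x + z)) dy ∧ dz.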